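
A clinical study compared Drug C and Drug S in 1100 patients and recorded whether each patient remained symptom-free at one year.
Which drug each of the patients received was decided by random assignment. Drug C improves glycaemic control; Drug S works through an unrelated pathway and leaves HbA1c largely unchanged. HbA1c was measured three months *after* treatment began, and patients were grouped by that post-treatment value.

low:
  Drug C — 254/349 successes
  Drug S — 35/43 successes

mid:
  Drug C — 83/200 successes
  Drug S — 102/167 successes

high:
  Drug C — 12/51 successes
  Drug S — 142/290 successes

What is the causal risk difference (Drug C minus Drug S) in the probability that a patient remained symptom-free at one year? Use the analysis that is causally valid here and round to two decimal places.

+0.02

HbA1c lies on the pathway drug → HbA1c → outcome, so adjusting for it blocks the indirect effect. For the total causal effect of drug, use the unadjusted pooled rates.
The causal difference is the pooled difference: 0.582 − 0.558 = +0.024.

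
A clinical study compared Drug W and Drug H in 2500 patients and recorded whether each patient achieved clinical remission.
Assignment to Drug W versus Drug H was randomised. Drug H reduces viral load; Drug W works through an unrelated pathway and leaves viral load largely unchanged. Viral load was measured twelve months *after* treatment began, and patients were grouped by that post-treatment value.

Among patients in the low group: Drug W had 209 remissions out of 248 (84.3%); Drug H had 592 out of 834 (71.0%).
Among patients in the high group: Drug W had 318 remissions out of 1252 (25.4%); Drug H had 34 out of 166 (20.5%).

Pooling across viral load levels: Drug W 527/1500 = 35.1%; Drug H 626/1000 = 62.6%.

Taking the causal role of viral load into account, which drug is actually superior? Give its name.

Drug H

Within every viral load level Drug W has the higher rate, yet pooled Drug H does — Simpson's reversal.
The distribution of viral load is itself part of what the drug does — it is an intermediate outcome. Holding it fixed would remove that part of the effect; the total effect is the pooled difference.
Pooled: Drug W 35.1% vs Drug H 62.6%; Drug H is higher overall.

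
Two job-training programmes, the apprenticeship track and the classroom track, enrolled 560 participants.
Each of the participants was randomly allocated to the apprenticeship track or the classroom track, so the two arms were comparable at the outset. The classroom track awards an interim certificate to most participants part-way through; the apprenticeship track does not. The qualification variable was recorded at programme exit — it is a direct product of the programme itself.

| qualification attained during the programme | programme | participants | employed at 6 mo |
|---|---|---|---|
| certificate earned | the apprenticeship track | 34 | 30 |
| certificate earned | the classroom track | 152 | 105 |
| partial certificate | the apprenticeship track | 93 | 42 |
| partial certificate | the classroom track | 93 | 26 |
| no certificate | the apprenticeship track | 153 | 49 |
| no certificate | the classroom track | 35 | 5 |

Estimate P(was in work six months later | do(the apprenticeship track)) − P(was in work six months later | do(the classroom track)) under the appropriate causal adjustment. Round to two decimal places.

-0.05

Within every qualification attained during the programme level the apprenticeship track has the higher rate, yet pooled the classroom track does — Simpson's reversal.
The distribution of qualification attained during the programme is itself part of what the programme does — it is an intermediate outcome. Holding it fixed would remove that part of the effect; the total effect is the pooled difference.
The causal difference is the pooled difference: 0.432 − 0.486 = -0.054.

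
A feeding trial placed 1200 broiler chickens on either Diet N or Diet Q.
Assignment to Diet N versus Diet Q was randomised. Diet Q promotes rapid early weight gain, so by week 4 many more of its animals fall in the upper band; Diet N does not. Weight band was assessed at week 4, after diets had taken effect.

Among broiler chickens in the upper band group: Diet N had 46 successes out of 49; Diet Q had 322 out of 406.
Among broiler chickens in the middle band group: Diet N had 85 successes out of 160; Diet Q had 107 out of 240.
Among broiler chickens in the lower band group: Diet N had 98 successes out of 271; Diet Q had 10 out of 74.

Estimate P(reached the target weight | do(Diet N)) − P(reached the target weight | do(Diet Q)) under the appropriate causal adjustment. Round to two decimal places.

-0.13

Stratifying would compare diets among broiler chickens the diets themselves sorted into week-4 weight band groups — a form of selection on an intermediate. The unconditioned pooled rates give the total causal effect.
The causal difference is the pooled difference: 0.477 − 0.610 = -0.133.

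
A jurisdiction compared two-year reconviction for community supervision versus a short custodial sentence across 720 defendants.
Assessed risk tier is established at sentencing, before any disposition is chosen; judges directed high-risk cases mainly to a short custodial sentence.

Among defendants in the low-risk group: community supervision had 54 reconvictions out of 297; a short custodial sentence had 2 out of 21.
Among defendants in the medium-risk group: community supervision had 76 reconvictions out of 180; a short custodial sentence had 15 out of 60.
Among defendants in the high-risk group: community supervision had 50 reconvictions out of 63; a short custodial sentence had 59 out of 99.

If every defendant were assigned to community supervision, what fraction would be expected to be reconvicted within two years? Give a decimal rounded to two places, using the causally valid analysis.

0.40

Within every assessed risk tier level a short custodial sentence has the lower rate, yet pooled community supervision does — Simpson's reversal.
Nothing the disposition does changes assessed risk tier; the imbalance is an allocation artefact. With assessed risk tier also predicting the outcome, the pooled figure is confounded, and the within-stratum comparison is the causal one.
Standardising community supervision to the population assessed risk tier mix: 0.442·54/297 + 0.333·76/180 + 0.225·50/63 = 0.400.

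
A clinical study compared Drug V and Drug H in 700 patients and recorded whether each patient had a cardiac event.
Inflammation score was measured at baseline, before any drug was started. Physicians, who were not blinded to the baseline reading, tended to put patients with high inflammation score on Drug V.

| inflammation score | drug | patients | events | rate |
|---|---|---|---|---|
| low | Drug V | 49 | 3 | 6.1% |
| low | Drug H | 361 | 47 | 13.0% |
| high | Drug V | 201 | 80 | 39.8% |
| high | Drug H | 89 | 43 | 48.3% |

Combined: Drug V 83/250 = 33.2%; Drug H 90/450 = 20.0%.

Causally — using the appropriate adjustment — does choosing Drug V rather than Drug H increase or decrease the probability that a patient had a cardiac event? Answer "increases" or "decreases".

decreases

The inflammation score-specific comparison favours Drug V throughout, but the pooled figures favour Drug H. The question is whether to condition on inflammation score.
Inflammation score satisfies the back-door criterion: it is not a descendant of the drug, and it blocks the spurious path from drug to outcome. Adjusting for it (i.e., using the within-inflammation score rates) gives the causal effect.
Within each level — low: 6.1% vs 13.0%; high: 39.8% vs 48.3% — Drug V is lower every time.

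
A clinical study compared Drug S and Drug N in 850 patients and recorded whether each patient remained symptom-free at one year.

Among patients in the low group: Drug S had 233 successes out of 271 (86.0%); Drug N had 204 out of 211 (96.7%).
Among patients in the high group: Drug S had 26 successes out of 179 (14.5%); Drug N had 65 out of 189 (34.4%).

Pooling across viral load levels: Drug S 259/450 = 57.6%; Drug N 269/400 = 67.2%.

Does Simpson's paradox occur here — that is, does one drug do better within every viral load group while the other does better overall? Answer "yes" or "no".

Within each viral load level (low 86.0% vs 96.7%; high 14.5% vs 34.4%), Drug N has the higher rate every time. Pooled: 57.6% vs 67.2% — Drug N has the higher rate overall. They agree.

no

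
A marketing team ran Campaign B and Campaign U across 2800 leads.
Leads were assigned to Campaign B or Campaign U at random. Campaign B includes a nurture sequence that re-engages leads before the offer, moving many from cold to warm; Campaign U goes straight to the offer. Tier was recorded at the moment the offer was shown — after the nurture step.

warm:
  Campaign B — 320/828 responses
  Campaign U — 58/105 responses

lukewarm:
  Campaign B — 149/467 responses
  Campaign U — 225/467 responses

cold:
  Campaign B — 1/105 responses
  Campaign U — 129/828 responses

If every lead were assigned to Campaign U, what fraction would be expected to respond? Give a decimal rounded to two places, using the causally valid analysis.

0.29

Campaign U is higher inside every engagement tier stratum but Campaign B is higher in aggregate. Whether to stratify depends on how engagement tier relates to the campaign.
The distribution of engagement tier is itself part of what the campaign does — it is an intermediate outcome. Holding it fixed would remove that part of the effect; the total effect is the pooled difference.
So P(outcome | do(Campaign U)) is just the pooled rate for Campaign U: 412/1400 = 0.294.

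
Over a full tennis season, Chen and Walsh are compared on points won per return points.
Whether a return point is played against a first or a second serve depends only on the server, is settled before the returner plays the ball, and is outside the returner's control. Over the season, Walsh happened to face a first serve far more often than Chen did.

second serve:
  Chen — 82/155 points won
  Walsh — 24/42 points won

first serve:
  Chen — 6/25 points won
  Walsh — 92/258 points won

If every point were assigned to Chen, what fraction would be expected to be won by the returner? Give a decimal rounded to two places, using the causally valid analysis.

0.36

The serve type-specific comparison favours Walsh throughout, but the pooled figures favour Chen. The question is whether to condition on serve type.
Serve type is set before the player has any effect — it is not caused by the player — and it independently drives the outcome. That makes it a confounder, so the causal comparison is within serve type levels.
Standardising Chen to the population serve type mix: 0.410·82/155 + 0.590·6/25 = 0.359.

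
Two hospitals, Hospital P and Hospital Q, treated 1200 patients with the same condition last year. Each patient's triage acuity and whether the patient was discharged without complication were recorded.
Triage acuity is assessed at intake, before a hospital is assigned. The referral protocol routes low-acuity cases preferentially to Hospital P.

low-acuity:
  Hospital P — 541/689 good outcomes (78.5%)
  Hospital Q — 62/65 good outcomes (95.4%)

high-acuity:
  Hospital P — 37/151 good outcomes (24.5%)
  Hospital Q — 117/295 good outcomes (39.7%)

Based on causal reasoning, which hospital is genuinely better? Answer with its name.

The triage acuity-specific comparison favours Hospital Q throughout, but the pooled figures favour Hospital P. The question is whether to condition on triage acuity.
Triage acuity satisfies the back-door criterion: it is not a descendant of the hospital, and it blocks the spurious path from hospital to outcome. Adjusting for it (i.e., using the within-triage acuity rates) gives the causal effect.
Within each level — low-acuity: 78.5% vs 95.4%; high-acuity: 24.5% vs 39.7% — Hospital Q is higher every time.

Hospital Q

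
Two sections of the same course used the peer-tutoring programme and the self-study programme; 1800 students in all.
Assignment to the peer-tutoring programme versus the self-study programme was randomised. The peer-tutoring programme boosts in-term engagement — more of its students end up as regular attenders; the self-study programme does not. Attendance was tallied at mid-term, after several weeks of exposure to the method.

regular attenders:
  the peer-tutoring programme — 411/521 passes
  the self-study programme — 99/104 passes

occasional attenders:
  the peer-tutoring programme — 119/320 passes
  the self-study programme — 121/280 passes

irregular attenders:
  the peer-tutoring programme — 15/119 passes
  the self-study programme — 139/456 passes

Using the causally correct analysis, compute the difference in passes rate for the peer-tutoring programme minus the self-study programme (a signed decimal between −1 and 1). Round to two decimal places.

+0.14

Because the teaching method influences mid-term attendance, mid-term attendance is a post-treatment mediator, not a confounder. Stratifying on it would bias the estimate; the causal effect is the crude pooled difference.
The causal difference is the pooled difference: 0.568 − 0.427 = +0.140.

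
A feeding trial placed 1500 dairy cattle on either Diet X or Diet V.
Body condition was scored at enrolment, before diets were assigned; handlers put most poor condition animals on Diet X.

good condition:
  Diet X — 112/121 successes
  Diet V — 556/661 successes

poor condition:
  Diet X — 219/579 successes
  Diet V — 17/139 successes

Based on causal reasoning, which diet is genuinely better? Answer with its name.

Diet X

The imbalance in starting body condition arose from how dairy cattle were allocated, not from anything the diet did; and starting body condition independently affects the outcome. The pooled gap is confounded — condition on starting body condition.
Within each level — good condition: 92.6% vs 84.1%; poor condition: 37.8% vs 12.2% — Diet X is higher every time.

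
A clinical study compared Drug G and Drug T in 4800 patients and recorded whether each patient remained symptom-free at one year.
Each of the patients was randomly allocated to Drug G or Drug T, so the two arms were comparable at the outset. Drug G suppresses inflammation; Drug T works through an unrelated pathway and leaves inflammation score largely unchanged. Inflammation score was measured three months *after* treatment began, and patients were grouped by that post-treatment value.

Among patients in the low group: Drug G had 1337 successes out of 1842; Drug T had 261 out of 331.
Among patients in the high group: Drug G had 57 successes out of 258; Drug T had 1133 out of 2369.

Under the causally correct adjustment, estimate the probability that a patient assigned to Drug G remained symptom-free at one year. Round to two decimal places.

The inflammation score-specific comparison favours Drug T throughout, but the pooled figures favour Drug G. The question is whether to condition on inflammation score.
Inflammation score is recorded after the drug and is itself shifted by it — it sits on the causal path from drug to outcome. Conditioning on a mediator would strip out part of the effect we want; the pooled comparison gives the total causal effect.
So P(outcome | do(Drug G)) is just the pooled rate for Drug G: 1394/2100 = 0.664.

0.66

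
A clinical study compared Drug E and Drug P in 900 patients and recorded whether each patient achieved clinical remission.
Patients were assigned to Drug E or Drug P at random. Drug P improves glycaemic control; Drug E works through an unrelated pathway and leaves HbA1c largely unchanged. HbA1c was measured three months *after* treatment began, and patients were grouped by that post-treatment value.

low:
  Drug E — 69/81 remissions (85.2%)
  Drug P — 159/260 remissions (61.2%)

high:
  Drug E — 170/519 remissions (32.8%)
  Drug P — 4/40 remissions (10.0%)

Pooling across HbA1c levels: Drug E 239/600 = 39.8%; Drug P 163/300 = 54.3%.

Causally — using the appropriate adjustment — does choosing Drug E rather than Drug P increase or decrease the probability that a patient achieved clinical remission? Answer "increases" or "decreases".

decreases

HbA1c is downstream of the drug. One should not condition on a consequence of treatment, so the overall rates are the right comparison.
Pooled: Drug E 39.8% vs Drug P 54.3%; Drug P is higher overall.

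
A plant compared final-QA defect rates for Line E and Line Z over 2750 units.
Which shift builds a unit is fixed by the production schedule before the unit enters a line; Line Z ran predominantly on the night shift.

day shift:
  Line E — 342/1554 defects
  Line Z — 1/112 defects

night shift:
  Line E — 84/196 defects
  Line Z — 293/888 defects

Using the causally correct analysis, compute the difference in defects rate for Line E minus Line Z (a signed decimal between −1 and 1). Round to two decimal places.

+0.17

The stratified and pooled comparisons disagree (Line Z wins within each shift; Line E wins overall), so the answer turns on the causal role of shift.
Here shift is a common cause — it drives both which line a case falls under and the outcome. The crude comparison mixes populations; the stratum-specific rates are the causally relevant ones.
Adjusting over the population distribution of shift: 0.606·(0.220−0.009) + 0.394·(0.429−0.330) = +0.167.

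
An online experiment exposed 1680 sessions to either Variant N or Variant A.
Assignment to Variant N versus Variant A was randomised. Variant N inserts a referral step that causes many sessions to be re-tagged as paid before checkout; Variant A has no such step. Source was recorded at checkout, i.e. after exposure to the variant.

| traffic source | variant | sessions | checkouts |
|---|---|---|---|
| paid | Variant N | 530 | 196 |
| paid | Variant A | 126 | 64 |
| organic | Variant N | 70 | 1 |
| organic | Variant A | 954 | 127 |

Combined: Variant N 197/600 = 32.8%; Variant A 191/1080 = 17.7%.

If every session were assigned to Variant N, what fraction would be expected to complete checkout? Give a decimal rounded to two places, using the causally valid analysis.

0.33

The traffic source-specific comparison favours Variant A throughout, but the pooled figures favour Variant N. The question is whether to condition on traffic source.
Stratifying would compare variants among sessions the variants themselves sorted into traffic source groups — a form of selection on an intermediate. The unconditioned pooled rates give the total causal effect.
So P(outcome | do(Variant N)) is just the pooled rate for Variant N: 197/600 = 0.328.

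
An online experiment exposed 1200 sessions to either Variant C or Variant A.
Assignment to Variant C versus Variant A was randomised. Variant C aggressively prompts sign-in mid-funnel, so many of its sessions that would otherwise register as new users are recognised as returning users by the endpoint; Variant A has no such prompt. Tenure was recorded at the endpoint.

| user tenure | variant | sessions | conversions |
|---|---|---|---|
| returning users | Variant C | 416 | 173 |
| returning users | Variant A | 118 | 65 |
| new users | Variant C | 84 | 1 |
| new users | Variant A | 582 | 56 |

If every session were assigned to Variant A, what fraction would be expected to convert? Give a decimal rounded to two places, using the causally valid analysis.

0.17

User tenure here is a post-treatment variable shaped by the variant; conditioning on it would introduce bias rather than remove it. The overall comparison is the causal one.
So P(outcome | do(Variant A)) is just the pooled rate for Variant A: 121/700 = 0.173.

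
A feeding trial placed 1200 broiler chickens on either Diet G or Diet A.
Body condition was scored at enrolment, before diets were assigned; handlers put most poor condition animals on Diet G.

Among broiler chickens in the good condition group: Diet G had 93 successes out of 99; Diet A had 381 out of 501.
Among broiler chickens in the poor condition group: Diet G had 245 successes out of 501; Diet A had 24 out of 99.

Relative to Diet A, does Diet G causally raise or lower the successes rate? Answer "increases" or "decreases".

Starting body condition satisfies the back-door criterion: it is not a descendant of the diet, and it blocks the spurious path from diet to outcome. Adjusting for it (i.e., using the within-starting body condition rates) gives the causal effect.
Within each level — good condition: 93.9% vs 76.0%; poor condition: 48.9% vs 24.2% — Diet G is higher every time.

increases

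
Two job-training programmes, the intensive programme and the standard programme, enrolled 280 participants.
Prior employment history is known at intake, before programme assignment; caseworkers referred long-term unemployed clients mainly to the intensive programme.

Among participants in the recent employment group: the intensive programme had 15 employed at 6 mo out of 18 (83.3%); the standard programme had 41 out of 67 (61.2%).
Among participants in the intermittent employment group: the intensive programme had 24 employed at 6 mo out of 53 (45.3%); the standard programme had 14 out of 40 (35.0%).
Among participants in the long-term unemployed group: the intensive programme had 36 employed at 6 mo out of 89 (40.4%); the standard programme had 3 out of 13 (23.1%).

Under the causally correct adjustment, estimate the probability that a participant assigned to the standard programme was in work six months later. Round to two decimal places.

0.39

the intensive programme is higher inside every prior employment history stratum but the standard programme is higher in aggregate. Whether to stratify depends on how prior employment history relates to the programme.
Prior employment history satisfies the back-door criterion: it is not a descendant of the programme, and it blocks the spurious path from programme to outcome. Adjusting for it (i.e., using the within-prior employment history rates) gives the causal effect.
Standardising the standard programme to the population prior employment history mix: 0.304·41/67 + 0.332·14/40 + 0.364·3/13 = 0.386.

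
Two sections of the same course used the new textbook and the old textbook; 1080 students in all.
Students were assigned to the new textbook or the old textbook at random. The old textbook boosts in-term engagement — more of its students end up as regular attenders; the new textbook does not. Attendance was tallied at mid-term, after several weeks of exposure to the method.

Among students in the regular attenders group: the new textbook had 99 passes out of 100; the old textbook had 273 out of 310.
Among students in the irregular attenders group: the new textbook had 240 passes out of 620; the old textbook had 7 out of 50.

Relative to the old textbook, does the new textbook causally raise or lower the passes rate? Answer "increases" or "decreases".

Because the teaching method influences mid-term attendance, mid-term attendance is a post-treatment mediator, not a confounder. Stratifying on it would bias the estimate; the causal effect is the crude pooled difference.
Pooled: the new textbook 47.1% vs the old textbook 77.8%; the old textbook is higher overall.

decreases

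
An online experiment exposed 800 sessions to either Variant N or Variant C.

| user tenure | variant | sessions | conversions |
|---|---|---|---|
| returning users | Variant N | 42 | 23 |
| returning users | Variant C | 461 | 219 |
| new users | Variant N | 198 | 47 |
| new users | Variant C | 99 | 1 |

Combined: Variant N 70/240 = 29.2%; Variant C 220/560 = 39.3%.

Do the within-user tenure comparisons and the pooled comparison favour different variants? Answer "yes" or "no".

yes

Within each user tenure level (returning users 54.8% vs 47.5%; new users 23.7% vs 1.0%), Variant N has the higher rate every time. Pooled: 29.2% vs 39.3% — Variant C has the higher rate overall. The two comparisons disagree.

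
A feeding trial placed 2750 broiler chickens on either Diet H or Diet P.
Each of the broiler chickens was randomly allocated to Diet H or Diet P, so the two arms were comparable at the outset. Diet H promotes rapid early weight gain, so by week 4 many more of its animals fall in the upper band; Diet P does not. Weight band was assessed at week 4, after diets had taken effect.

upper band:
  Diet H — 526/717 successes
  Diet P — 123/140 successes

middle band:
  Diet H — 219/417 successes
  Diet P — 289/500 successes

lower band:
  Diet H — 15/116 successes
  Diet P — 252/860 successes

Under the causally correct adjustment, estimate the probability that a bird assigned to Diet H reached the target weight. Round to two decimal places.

0.61

Week-4 weight band is downstream of the diet. One should not condition on a consequence of treatment, so the overall rates are the right comparison.
So P(outcome | do(Diet H)) is just the pooled rate for Diet H: 760/1250 = 0.608.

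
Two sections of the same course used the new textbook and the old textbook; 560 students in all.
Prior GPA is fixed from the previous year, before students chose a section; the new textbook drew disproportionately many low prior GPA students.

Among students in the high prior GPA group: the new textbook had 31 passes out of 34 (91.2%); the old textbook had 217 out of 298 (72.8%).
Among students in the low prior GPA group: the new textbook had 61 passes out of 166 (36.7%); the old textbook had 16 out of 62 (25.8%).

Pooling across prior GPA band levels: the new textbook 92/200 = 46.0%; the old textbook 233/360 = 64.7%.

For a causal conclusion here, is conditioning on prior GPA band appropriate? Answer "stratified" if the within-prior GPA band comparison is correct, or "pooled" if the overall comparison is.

stratified

Within every prior GPA band level the new textbook has the higher rate, yet pooled the old textbook does — Simpson's reversal.
The imbalance in prior GPA band arose from how students were allocated, not from anything the teaching method did; and prior GPA band independently affects the outcome. The pooled gap is confounded — condition on prior GPA band.
Within each level — high prior GPA: 91.2% vs 72.8%; low prior GPA: 36.7% vs 25.8% — the new textbook is higher every time.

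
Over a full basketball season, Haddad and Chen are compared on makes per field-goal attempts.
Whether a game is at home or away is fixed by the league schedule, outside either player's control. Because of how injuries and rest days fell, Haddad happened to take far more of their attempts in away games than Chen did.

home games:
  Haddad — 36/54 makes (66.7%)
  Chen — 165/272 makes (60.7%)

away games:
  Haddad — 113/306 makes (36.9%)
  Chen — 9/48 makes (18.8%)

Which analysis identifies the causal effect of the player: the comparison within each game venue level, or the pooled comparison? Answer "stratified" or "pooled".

stratified

Here game venue is a common cause — it drives both which player a case falls under and the outcome. The crude comparison mixes populations; the stratum-specific rates are the causally relevant ones.
Within each level — home games: 66.7% vs 60.7%; away games: 36.9% vs 18.8% — Haddad is higher every time.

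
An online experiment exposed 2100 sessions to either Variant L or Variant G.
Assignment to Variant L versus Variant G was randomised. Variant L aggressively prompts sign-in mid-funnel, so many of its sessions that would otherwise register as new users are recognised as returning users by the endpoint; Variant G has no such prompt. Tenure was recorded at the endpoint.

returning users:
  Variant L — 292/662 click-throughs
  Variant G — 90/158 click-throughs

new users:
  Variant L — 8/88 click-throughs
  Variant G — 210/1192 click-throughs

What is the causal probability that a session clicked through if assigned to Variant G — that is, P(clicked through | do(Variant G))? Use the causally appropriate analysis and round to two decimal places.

0.22

Within every user tenure level Variant G has the higher rate, yet pooled Variant L does — Simpson's reversal.
User tenure here is a post-treatment variable shaped by the variant; conditioning on it would introduce bias rather than remove it. The overall comparison is the causal one.
So P(outcome | do(Variant G)) is just the pooled rate for Variant G: 300/1350 = 0.222.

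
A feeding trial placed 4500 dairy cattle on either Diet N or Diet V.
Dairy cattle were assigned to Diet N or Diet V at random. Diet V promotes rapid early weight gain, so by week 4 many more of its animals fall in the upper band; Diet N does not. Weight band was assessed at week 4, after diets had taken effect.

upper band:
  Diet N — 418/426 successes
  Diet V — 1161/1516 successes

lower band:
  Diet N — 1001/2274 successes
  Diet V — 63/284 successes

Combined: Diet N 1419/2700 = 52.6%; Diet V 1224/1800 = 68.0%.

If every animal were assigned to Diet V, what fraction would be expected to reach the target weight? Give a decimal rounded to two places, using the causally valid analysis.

Within every week-4 weight band level Diet N has the higher rate, yet pooled Diet V does — Simpson's reversal.
Week-4 weight band here is a post-treatment variable shaped by the diet; conditioning on it would introduce bias rather than remove it. The overall comparison is the causal one.
So P(outcome | do(Diet V)) is just the pooled rate for Diet V: 1224/1800 = 0.680.

0.68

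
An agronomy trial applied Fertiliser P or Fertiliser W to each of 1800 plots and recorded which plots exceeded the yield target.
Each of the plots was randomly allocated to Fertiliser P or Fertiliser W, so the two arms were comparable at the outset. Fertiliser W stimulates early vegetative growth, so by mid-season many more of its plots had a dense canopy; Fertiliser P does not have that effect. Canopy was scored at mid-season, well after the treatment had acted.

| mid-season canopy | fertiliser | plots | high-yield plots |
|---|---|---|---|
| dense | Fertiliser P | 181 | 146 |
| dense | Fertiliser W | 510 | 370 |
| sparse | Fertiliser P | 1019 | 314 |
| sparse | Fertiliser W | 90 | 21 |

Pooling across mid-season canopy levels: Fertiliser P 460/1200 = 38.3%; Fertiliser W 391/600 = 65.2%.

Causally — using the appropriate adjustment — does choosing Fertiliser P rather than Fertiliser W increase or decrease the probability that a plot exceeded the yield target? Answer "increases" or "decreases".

Fertiliser P is higher inside every mid-season canopy stratum but Fertiliser W is higher in aggregate. Whether to stratify depends on how mid-season canopy relates to the fertiliser.
Mid-season canopy lies on the pathway fertiliser → mid-season canopy → outcome, so adjusting for it blocks the indirect effect. For the total causal effect of fertiliser, use the unadjusted pooled rates.
Pooled: Fertiliser P 38.3% vs Fertiliser W 65.2%; Fertiliser W is higher overall.

decreases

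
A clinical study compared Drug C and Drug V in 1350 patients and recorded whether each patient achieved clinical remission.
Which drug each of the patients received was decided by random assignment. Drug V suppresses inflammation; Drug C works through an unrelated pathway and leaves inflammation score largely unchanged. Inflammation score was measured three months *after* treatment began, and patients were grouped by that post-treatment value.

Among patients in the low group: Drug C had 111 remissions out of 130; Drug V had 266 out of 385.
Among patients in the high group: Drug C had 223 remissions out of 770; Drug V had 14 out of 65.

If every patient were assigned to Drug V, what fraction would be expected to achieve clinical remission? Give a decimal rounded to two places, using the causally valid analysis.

0.62

The inflammation score-specific comparison favours Drug C throughout, but the pooled figures favour Drug V. The question is whether to condition on inflammation score.
The distribution of inflammation score is itself part of what the drug does — it is an intermediate outcome. Holding it fixed would remove that part of the effect; the total effect is the pooled difference.
So P(outcome | do(Drug V)) is just the pooled rate for Drug V: 280/450 = 0.622.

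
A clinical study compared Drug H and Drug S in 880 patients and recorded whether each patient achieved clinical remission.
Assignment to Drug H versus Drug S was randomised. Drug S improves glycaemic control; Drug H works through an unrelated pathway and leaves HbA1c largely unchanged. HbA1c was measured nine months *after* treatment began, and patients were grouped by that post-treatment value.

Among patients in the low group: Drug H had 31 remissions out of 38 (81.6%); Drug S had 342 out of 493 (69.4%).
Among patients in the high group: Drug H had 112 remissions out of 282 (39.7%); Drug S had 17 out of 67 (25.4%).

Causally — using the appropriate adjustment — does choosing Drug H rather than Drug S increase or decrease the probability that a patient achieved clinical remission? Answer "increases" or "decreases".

Drug H is higher inside every HbA1c stratum but Drug S is higher in aggregate. Whether to stratify depends on how HbA1c relates to the drug.
HbA1c is recorded after the drug and is itself shifted by it — it sits on the causal path from drug to outcome. Conditioning on a mediator would strip out part of the effect we want; the pooled comparison gives the total causal effect.
Pooled: Drug H 44.7% vs Drug S 64.1%; Drug S is higher overall.

decreases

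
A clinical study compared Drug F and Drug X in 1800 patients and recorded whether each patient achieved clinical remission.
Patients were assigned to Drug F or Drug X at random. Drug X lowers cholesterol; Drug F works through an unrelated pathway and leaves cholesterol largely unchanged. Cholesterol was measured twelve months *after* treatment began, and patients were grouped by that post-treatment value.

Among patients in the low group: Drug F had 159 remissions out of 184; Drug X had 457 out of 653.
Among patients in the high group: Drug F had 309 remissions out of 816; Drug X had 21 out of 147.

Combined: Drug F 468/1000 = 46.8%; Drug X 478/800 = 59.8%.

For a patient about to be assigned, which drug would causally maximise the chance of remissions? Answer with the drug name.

Drug X

Drug F is higher inside every cholesterol stratum but Drug X is higher in aggregate. Whether to stratify depends on how cholesterol relates to the drug.
Because the drug influences cholesterol, cholesterol is a post-treatment mediator, not a confounder. Stratifying on it would bias the estimate; the causal effect is the crude pooled difference.
Pooled: Drug F 46.8% vs Drug X 59.8%; Drug X is higher overall.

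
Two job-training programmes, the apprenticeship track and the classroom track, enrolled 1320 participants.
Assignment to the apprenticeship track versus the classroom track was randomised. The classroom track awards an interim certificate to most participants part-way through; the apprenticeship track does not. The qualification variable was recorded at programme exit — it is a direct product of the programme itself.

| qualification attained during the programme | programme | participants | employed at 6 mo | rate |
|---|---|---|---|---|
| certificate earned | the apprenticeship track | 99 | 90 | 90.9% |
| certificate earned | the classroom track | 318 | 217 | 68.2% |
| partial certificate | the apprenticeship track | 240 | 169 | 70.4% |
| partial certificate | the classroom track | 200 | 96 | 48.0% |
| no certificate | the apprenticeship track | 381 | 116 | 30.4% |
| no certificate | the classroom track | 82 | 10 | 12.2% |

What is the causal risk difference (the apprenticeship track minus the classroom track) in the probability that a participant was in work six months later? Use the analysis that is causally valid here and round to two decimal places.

Stratifying would compare programmes among participants the programmes themselves sorted into qualification attained during the programme groups — a form of selection on an intermediate. The unconditioned pooled rates give the total causal effect.
The causal difference is the pooled difference: 0.521 − 0.538 = -0.018.

-0.02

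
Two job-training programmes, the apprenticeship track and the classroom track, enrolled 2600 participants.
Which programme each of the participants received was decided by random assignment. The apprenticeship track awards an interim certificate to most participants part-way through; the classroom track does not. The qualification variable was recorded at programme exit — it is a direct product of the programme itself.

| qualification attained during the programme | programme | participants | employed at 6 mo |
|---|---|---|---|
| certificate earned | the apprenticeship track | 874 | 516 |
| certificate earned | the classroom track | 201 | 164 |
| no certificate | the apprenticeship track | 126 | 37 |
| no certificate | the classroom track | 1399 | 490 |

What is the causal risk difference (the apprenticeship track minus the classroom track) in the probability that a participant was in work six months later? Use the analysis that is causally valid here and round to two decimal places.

Qualification attained during the programme is recorded after the programme and is itself shifted by it — it sits on the causal path from programme to outcome. Conditioning on a mediator would strip out part of the effect we want; the pooled comparison gives the total causal effect.
The causal difference is the pooled difference: 0.553 − 0.409 = +0.144.

+0.14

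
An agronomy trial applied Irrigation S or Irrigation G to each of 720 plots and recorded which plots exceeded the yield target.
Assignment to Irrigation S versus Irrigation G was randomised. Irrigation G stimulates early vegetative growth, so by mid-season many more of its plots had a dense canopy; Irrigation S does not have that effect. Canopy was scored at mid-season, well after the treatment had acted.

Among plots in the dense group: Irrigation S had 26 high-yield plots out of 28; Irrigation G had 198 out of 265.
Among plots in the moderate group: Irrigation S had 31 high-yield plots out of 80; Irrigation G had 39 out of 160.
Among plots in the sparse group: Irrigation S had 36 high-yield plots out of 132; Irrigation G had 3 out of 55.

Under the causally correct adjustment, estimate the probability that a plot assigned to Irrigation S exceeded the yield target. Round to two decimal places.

Because the irrigation influences mid-season canopy, mid-season canopy is a post-treatment mediator, not a confounder. Stratifying on it would bias the estimate; the causal effect is the crude pooled difference.
So P(outcome | do(Irrigation S)) is just the pooled rate for Irrigation S: 93/240 = 0.388.

0.39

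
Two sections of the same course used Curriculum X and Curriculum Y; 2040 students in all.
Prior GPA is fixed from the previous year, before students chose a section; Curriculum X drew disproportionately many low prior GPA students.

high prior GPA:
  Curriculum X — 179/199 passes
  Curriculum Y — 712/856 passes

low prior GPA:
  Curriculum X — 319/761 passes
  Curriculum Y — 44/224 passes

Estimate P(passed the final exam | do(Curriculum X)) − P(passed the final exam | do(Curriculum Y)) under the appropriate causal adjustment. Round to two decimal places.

Prior GPA band is set before the teaching method has any effect — it is not caused by the teaching method — and it independently drives the outcome. That makes it a confounder, so the causal comparison is within prior GPA band levels.
Adjusting over the population distribution of prior GPA band: 0.517·(0.899−0.832) + 0.483·(0.419−0.196) = +0.143.

+0.14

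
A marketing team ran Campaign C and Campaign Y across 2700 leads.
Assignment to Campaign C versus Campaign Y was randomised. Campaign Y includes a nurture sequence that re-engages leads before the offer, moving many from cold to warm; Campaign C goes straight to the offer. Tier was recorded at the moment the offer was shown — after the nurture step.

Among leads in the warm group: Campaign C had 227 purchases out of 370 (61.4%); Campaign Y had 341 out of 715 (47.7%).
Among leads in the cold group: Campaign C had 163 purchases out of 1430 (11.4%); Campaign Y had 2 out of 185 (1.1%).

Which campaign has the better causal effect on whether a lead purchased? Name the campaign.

Within every engagement tier level Campaign C has the higher rate, yet pooled Campaign Y does — Simpson's reversal.
Engagement tier is recorded after the campaign and is itself shifted by it — it sits on the causal path from campaign to outcome. Conditioning on a mediator would strip out part of the effect we want; the pooled comparison gives the total causal effect.
Pooled: Campaign C 21.7% vs Campaign Y 38.1%; Campaign Y is higher overall.

Campaign Y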